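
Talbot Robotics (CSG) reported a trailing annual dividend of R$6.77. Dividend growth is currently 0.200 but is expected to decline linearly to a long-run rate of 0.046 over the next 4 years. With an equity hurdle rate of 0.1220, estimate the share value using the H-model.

R$120.61

H-model: P₀ = D₀[(1+g_L) + H(g_S−g_L)]/(r−g_L), with H = 4/2 = 2.
P₀ = 6.77 × [(1+0.046) + 2×(0.2−0.046)] / (0.122−0.046)
   = 6.77 × 1.3540 / 0.076 = 120.6129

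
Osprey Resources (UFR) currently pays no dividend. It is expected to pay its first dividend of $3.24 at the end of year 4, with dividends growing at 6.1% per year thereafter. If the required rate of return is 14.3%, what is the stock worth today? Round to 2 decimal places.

Deferred-dividend DDM. At t=3 the remaining stream is a growing perpetuity with first payment D_4 = 3.24.
V_3 = D_4/(r−g) = 3.24/(0.143−0.061) = 39.5122
P₀ = V_3/(1+r)^3 = 39.5122/(1+0.143)^3 = 26.4602

$26.46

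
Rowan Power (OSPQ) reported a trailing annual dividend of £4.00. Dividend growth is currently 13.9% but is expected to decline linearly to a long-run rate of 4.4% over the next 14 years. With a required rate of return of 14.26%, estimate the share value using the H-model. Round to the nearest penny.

£69.33

H-model: P₀ = D₀[(1+g_L) + H(g_S−g_L)]/(r−g_L), with H = 14/2 = 7.
P₀ = 4.00 × [(1+0.044) + 7×(0.139−0.044)] / (0.1426−0.044)
   = 4.00 × 1.7090 / 0.0986 = 69.3306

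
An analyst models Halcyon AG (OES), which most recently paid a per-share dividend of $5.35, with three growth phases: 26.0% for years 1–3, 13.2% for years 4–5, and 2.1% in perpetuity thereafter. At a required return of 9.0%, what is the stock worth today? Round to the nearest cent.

$170.98

Three-stage DDM. Project D₁…D_5; terminal Gordon value at t=5 with g = 0.021; discount at r = 0.09.
D_1 = 6.7410
D_2 = 8.4937
D_3 = 10.7020
D_4 = 12.1147
D_5 = 13.7138
TV_5 = 14.0018/(0.09−0.021) = 202.9247
P₀ = Σ Dₜ/(1+r)ᵗ + TV_5/(1+r)^5 = 170.9798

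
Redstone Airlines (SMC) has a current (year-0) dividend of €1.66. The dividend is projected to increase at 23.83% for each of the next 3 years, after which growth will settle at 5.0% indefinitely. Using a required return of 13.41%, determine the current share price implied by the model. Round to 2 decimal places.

€32.93

Two-stage DDM. Project D₁…D_3 at 0.2383, terminal growth 0.05, discount at r = 0.1341.
D_1 = 2.0556
D_2 = 2.5454
D_3 = 3.1520
Terminal value at t=3: TV = D_4/(r−g) = 3.3096/(0.1341−0.05) = 39.3531
P₀ = 2.0556/(1+0.1341)^1 + 2.5454/(1+0.1341)^2 + 3.1520/(1+0.1341)^3 + 39.3531/(1+0.1341)^3 = 32.9314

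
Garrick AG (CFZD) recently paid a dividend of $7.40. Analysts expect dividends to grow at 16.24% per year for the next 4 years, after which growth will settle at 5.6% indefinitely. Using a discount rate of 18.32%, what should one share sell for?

$85.55

Two-stage DDM. Project D₁…D_4 at 0.1624, terminal growth 0.056, discount at r = 0.1832.
D_1 = 8.6018
D_2 = 9.9987
D_3 = 11.6225
D_4 = 13.5100
Terminal value at t=4: TV = D_5/(r−g) = 14.2665/(0.1832−0.056) = 112.1582
P₀ = 8.6018/(1+0.1832)^1 + 9.9987/(1+0.1832)^2 + 11.6225/(1+0.1832)^3 + 13.5100/(1+0.1832)^4 + 112.1582/(1+0.1832)^4 = 85.5484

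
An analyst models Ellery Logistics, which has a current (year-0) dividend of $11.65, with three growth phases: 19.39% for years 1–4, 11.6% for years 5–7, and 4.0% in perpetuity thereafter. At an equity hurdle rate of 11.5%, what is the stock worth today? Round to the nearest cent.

Three-stage DDM. Project D₁…D_7; terminal Gordon value at t=7 with g = 0.04; discount at r = 0.115.
D_1 = 13.9089
D_2 = 16.6059
D_3 = 19.8258
D_4 = 23.6700
D_5 = 26.4157
D_6 = 29.4799
D_7 = 32.8996
TV_7 = 34.2156/(0.115−0.04) = 456.2075
P₀ = Σ Dₜ/(1+r)ᵗ + TV_7/(1+r)^7 = 314.4043

$314.40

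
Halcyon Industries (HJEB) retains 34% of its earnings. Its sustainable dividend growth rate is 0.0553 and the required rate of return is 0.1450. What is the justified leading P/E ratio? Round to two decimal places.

7.36

Payout ratio b = 1 − 0.34 = 0.66.
Justified leading P/E = b/(r−g) = 0.66/(0.145−0.0553) = 7.3579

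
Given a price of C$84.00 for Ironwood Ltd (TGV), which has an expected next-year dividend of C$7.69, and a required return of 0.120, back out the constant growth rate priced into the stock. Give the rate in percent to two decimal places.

2.85%

From P₀ = D₁/(r − g), the implied growth is g = r − D₁/P₀.
g = 0.12 − 7.69/84.00 = 0.12 − 0.09155 = 0.02845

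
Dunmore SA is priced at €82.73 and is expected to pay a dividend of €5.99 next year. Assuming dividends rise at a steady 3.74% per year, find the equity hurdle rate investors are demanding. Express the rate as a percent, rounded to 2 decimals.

10.98%

Rearranging the constant-growth DDM: r = D₁/P₀ + g.
r = 5.9900 / 82.73 + 0.0374 = 0.07240 + 0.0374 = 0.10980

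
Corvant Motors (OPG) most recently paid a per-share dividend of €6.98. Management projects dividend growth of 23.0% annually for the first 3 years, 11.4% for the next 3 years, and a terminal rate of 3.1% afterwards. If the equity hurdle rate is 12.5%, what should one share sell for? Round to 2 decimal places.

€149.08

Three-stage DDM. Project D₁…D_6; terminal Gordon value at t=6 with g = 0.031; discount at r = 0.125.
D_1 = 8.5854
D_2 = 10.5600
D_3 = 12.9889
D_4 = 14.4696
D_5 = 16.1191
D_6 = 17.9567
TV_6 = 18.5133/(0.125−0.031) = 196.9505
P₀ = Σ Dₜ/(1+r)ᵗ + TV_6/(1+r)^6 = 149.0833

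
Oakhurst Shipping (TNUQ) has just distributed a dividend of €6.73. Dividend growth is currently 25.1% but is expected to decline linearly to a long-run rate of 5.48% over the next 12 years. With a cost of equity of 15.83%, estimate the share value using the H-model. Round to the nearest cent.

€145.13

H-model: P₀ = D₀[(1+g_L) + H(g_S−g_L)]/(r−g_L), with H = 12/2 = 6.
P₀ = 6.73 × [(1+0.0548) + 6×(0.251−0.0548)] / (0.1583−0.0548)
   = 6.73 × 2.2320 / 0.1035 = 145.1339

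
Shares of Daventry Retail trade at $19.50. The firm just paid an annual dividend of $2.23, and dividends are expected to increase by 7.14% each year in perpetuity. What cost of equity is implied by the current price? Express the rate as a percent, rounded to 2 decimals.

Rearranging the constant-growth DDM: r = D₁/P₀ + g.
D₁ = 2.23 × (1 + 0.0714) = 2.3892.
r = 2.3892 / 19.50 + 0.0714 = 0.12252 + 0.0714 = 0.19392

19.39%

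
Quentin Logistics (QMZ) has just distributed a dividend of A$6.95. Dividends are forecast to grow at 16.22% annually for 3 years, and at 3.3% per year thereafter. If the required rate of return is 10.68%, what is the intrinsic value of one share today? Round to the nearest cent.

Two-stage DDM. Project D₁…D_3 at 0.1622, terminal growth 0.033, discount at r = 0.1068.
D_1 = 8.0773
D_2 = 9.3874
D_3 = 10.9101
Terminal value at t=3: TV = D_4/(r−g) = 11.2701/(0.1068−0.033) = 152.7114
P₀ = 8.0773/(1+0.1068)^1 + 9.3874/(1+0.1068)^2 + 10.9101/(1+0.1068)^3 + 152.7114/(1+0.1068)^3 = 135.6403

A$135.64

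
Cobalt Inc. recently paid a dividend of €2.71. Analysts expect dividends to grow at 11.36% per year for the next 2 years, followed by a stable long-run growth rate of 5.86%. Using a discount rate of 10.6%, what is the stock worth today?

€66.83

Two-stage DDM. Project D₁…D_2 at 0.1136, terminal growth 0.0586, discount at r = 0.106.
D_1 = 3.0179
D_2 = 3.3607
Terminal value at t=2: TV = D_3/(r−g) = 3.5576/(0.106−0.0586) = 75.0553
P₀ = 3.0179/(1+0.106)^1 + 3.3607/(1+0.106)^2 + 75.0553/(1+0.106)^2 = 66.8340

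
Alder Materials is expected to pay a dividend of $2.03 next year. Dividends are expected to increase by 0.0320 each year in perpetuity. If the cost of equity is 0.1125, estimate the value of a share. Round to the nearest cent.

$25.22

Gordon growth model: P₀ = D₁/(r − g), with D₁ = 2.03 given directly.
P₀ = 2.0300 / (0.1125 − 0.032) = 2.0300 / 0.0805 = 25.2174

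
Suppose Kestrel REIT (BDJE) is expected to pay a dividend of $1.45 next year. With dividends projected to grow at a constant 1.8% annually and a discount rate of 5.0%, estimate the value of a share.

$45.31

Gordon growth model: P₀ = D₁/(r − g), with D₁ = 1.45 given directly.
P₀ = 1.4500 / (0.05 − 0.018) = 1.4500 / 0.032 = 45.3125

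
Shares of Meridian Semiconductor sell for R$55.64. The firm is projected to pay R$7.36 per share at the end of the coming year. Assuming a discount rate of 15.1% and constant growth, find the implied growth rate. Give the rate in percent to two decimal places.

1.87%

From P₀ = D₁/(r − g), the implied growth is g = r − D₁/P₀.
g = 0.151 − 7.36/55.64 = 0.151 − 0.13228 = 0.01872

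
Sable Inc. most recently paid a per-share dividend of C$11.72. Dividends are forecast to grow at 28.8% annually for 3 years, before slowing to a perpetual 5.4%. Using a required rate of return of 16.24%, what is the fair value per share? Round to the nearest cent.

C$198.35

Two-stage DDM. Project D₁…D_3 at 0.288, terminal growth 0.054, discount at r = 0.1624.
D_1 = 15.0954
D_2 = 19.4428
D_3 = 25.0424
Terminal value at t=3: TV = D_4/(r−g) = 26.3946/(0.1624−0.054) = 243.4930
P₀ = 15.0954/(1+0.1624)^1 + 19.4428/(1+0.1624)^2 + 25.0424/(1+0.1624)^3 + 243.4930/(1+0.1624)^3 = 198.3518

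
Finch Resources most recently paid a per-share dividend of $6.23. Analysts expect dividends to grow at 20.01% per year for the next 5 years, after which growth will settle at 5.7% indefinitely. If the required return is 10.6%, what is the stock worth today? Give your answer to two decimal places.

Two-stage DDM. Project D₁…D_5 at 0.2001, terminal growth 0.057, discount at r = 0.106.
D_1 = 7.4766
D_2 = 8.9727
D_3 = 10.7681
D_4 = 12.9228
D_5 = 15.5087
Terminal value at t=5: TV = D_6/(r−g) = 16.3927/(0.106−0.057) = 334.5447
P₀ = 7.4766/(1+0.106)^1 + 8.9727/(1+0.106)^2 + 10.7681/(1+0.106)^3 + 12.9228/(1+0.106)^4 + 15.5087/(1+0.106)^5 + 334.5447/(1+0.106)^5 = 242.2146

$242.21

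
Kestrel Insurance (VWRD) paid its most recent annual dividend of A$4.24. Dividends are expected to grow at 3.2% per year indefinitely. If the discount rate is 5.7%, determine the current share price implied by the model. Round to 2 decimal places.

A$175.03

Gordon growth model: P₀ = D₁/(r − g). D₁ = 4.24 × (1 + 0.032) = 4.3757.
P₀ = 4.3757 / (0.057 − 0.032) = 4.3757 / 0.025 = 175.0272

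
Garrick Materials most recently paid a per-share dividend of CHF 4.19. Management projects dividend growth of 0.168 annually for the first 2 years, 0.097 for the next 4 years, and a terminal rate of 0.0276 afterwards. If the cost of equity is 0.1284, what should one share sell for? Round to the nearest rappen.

CHF 66.45

Three-stage DDM. Project D₁…D_6; terminal Gordon value at t=6 with g = 0.0276; discount at r = 0.1284.
D_1 = 4.8939
D_2 = 5.7161
D_3 = 6.2706
D_4 = 6.8788
D_5 = 7.5460
D_6 = 8.2780
TV_6 = 8.5065/(0.1284−0.0276) = 84.3898
P₀ = Σ Dₜ/(1+r)ᵗ + TV_6/(1+r)^6 = 66.4484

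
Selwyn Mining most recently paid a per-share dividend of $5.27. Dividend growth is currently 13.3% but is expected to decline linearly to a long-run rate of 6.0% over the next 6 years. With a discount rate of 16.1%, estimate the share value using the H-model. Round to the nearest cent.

H-model: P₀ = D₀[(1+g_L) + H(g_S−g_L)]/(r−g_L), with H = 6/2 = 3.
P₀ = 5.27 × [(1+0.06) + 3×(0.133−0.06)] / (0.161−0.06)
   = 5.27 × 1.2790 / 0.101 = 66.7359

$66.74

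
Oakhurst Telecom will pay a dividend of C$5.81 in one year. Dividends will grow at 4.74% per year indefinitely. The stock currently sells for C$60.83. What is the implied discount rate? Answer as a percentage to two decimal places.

Rearranging the constant-growth DDM: r = D₁/P₀ + g.
r = 5.8100 / 60.83 + 0.0474 = 0.09551 + 0.0474 = 0.14291

14.29%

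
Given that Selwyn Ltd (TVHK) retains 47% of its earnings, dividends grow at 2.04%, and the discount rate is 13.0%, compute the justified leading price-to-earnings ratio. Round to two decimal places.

4.84

Payout ratio b = 1 − 0.47 = 0.53.
Justified leading P/E = b/(r−g) = 0.53/(0.13−0.0204) = 4.8358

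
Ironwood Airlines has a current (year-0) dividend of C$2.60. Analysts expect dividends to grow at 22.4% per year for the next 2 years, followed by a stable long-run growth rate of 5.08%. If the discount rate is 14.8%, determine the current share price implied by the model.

Two-stage DDM. Project D₁…D_2 at 0.224, terminal growth 0.0508, discount at r = 0.148.
D_1 = 3.1824
D_2 = 3.8953
Terminal value at t=2: TV = D_3/(r−g) = 4.0931/(0.148−0.0508) = 42.1105
P₀ = 3.1824/(1+0.148)^1 + 3.8953/(1+0.148)^2 + 42.1105/(1+0.148)^2 = 37.6804

C$37.68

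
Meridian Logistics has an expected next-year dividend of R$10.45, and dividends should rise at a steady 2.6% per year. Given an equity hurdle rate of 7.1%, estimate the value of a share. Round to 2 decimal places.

Gordon growth model: P₀ = D₁/(r − g), with D₁ = 10.45 given directly.
P₀ = 10.4500 / (0.071 − 0.026) = 10.4500 / 0.045 = 232.2222

R$232.22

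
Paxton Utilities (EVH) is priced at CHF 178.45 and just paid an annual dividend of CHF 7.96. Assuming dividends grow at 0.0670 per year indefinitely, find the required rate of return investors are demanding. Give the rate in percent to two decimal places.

11.46%

Rearranging the constant-growth DDM: r = D₁/P₀ + g.
D₁ = 7.96 × (1 + 0.067) = 8.4933.
r = 8.4933 / 178.45 + 0.067 = 0.04759 + 0.067 = 0.11459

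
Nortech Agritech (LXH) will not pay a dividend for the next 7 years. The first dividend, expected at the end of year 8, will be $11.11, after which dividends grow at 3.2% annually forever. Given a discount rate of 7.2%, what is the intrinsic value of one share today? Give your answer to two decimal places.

Deferred-dividend DDM. At t=7 the remaining stream is a growing perpetuity with first payment D_8 = 11.11.
V_7 = D_8/(r−g) = 11.11/(0.072−0.032) = 277.7500
P₀ = V_7/(1+r)^7 = 277.7500/(1+0.072)^7 = 170.7224

$170.72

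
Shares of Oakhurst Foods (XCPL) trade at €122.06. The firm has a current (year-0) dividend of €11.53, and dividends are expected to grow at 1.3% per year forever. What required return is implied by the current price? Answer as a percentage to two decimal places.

10.87%

Rearranging the constant-growth DDM: r = D₁/P₀ + g.
D₁ = 11.53 × (1 + 0.013) = 11.6799.
r = 11.6799 / 122.06 + 0.013 = 0.09569 + 0.013 = 0.10869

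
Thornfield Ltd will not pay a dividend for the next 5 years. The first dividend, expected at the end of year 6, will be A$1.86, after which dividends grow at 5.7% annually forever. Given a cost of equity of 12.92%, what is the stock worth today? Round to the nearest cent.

A$14.03

Deferred-dividend DDM. At t=5 the remaining stream is a growing perpetuity with first payment D_6 = 1.86.
V_5 = D_6/(r−g) = 1.86/(0.1292−0.057) = 25.7618
P₀ = V_5/(1+r)^5 = 25.7618/(1+0.1292)^5 = 14.0321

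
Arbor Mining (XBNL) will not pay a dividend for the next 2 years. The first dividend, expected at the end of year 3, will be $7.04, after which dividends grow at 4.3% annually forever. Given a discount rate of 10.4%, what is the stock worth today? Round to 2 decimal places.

$94.69

Deferred-dividend DDM. At t=2 the remaining stream is a growing perpetuity with first payment D_3 = 7.04.
V_2 = D_3/(r−g) = 7.04/(0.104−0.043) = 115.4098
P₀ = V_2/(1+r)^2 = 115.4098/(1+0.104)^2 = 94.6901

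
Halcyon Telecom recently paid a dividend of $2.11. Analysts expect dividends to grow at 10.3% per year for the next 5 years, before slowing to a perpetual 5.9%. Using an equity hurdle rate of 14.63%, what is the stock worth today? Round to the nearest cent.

Two-stage DDM. Project D₁…D_5 at 0.103, terminal growth 0.059, discount at r = 0.1463.
D_1 = 2.3273
D_2 = 2.5670
D_3 = 2.8315
D_4 = 3.1231
D_5 = 3.4448
Terminal value at t=5: TV = D_6/(r−g) = 3.6480/(0.1463−0.059) = 41.7871
P₀ = 2.3273/(1+0.1463)^1 + 2.5670/(1+0.1463)^2 + 2.8315/(1+0.1463)^3 + 3.1231/(1+0.1463)^4 + 3.4448/(1+0.1463)^5 + 41.7871/(1+0.1463)^5 = 30.5260

$30.53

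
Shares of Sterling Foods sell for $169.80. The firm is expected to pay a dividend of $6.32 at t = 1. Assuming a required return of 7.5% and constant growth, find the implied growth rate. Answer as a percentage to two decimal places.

3.78%

From P₀ = D₁/(r − g), the implied growth is g = r − D₁/P₀.
g = 0.075 − 6.32/169.80 = 0.075 − 0.03722 = 0.03778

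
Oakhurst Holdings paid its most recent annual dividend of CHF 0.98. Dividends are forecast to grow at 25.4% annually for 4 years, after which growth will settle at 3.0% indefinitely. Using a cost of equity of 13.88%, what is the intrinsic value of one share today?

Two-stage DDM. Project D₁…D_4 at 0.254, terminal growth 0.03, discount at r = 0.1388.
D_1 = 1.2289
D_2 = 1.5411
D_3 = 1.9325
D_4 = 2.4234
Terminal value at t=4: TV = D_5/(r−g) = 2.4961/(0.1388−0.03) = 22.9416
P₀ = 1.2289/(1+0.1388)^1 + 1.5411/(1+0.1388)^2 + 1.9325/(1+0.1388)^3 + 2.4234/(1+0.1388)^4 + 22.9416/(1+0.1388)^4 = 18.6575

CHF 18.66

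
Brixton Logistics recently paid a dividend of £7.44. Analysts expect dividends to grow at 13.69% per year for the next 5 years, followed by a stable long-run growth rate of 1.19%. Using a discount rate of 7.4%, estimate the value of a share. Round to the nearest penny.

£205.41

Two-stage DDM. Project D₁…D_5 at 0.1369, terminal growth 0.0119, discount at r = 0.074.
D_1 = 8.4585
D_2 = 9.6165
D_3 = 10.9330
D_4 = 12.4297
D_5 = 14.1314
Terminal value at t=5: TV = D_6/(r−g) = 14.2995/(0.074−0.0119) = 230.2662
P₀ = 8.4585/(1+0.074)^1 + 9.6165/(1+0.074)^2 + 10.9330/(1+0.074)^3 + 12.4297/(1+0.074)^4 + 14.1314/(1+0.074)^5 + 230.2662/(1+0.074)^5 = 205.4113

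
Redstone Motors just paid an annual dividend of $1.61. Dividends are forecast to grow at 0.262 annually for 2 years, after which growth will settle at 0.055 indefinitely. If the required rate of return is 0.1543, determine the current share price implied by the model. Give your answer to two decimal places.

Two-stage DDM. Project D₁…D_2 at 0.262, terminal growth 0.055, discount at r = 0.1543.
D_1 = 2.0318
D_2 = 2.5642
Terminal value at t=2: TV = D_3/(r−g) = 2.7052/(0.1543−0.055) = 27.2426
P₀ = 2.0318/(1+0.1543)^1 + 2.5642/(1+0.1543)^2 + 27.2426/(1+0.1543)^2 = 24.1308

$24.13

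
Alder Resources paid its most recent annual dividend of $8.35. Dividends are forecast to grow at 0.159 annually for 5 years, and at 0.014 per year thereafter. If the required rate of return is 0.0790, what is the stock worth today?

Two-stage DDM. Project D₁…D_5 at 0.159, terminal growth 0.014, discount at r = 0.079.
D_1 = 9.6776
D_2 = 11.2164
D_3 = 12.9998
D_4 = 15.0668
D_5 = 17.4624
Terminal value at t=5: TV = D_6/(r−g) = 17.7069/(0.079−0.014) = 272.4133
P₀ = 9.6776/(1+0.079)^1 + 11.2164/(1+0.079)^2 + 12.9998/(1+0.079)^3 + 15.0668/(1+0.079)^4 + 17.4624/(1+0.079)^5 + 272.4133/(1+0.079)^5 = 238.2676

$238.27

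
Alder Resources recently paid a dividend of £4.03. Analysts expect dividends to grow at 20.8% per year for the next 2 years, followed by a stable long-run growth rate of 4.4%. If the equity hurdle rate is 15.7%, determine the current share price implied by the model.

Two-stage DDM. Project D₁…D_2 at 0.208, terminal growth 0.044, discount at r = 0.157.
D_1 = 4.8682
D_2 = 5.8808
Terminal value at t=2: TV = D_3/(r−g) = 6.1396/(0.157−0.044) = 54.3327
P₀ = 4.8682/(1+0.157)^1 + 5.8808/(1+0.157)^2 + 54.3327/(1+0.157)^2 = 49.1884

£49.19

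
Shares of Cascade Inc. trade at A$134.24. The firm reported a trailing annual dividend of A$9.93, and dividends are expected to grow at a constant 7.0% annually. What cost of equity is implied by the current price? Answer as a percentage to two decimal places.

14.92%

Rearranging the constant-growth DDM: r = D₁/P₀ + g.
D₁ = 9.93 × (1 + 0.07) = 10.6251.
r = 10.6251 / 134.24 + 0.07 = 0.07915 + 0.07 = 0.14915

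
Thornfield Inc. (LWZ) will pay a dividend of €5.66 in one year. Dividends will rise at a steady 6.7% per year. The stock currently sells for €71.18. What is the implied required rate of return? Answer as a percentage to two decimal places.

Rearranging the constant-growth DDM: r = D₁/P₀ + g.
r = 5.6600 / 71.18 + 0.067 = 0.07952 + 0.067 = 0.14652

14.65%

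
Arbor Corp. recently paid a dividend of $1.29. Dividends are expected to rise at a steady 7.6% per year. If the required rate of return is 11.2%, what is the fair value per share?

Gordon growth model: P₀ = D₁/(r − g). D₁ = 1.29 × (1 + 0.076) = 1.3880.
P₀ = 1.3880 / (0.112 − 0.076) = 1.3880 / 0.036 = 38.5567

$38.56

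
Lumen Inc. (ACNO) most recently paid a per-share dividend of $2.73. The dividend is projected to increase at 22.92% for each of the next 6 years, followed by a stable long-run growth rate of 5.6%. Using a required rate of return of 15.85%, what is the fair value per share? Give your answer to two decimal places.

$60.39

Two-stage DDM. Project D₁…D_6 at 0.2292, terminal growth 0.056, discount at r = 0.1585.
D_1 = 3.3557
D_2 = 4.1248
D_3 = 5.0703
D_4 = 6.2324
D_5 = 7.6608
D_6 = 9.4167
Terminal value at t=6: TV = D_7/(r−g) = 9.9440/(0.1585−0.056) = 97.0148
P₀ = 3.3557/(1+0.1585)^1 + 4.1248/(1+0.1585)^2 + 5.0703/(1+0.1585)^3 + 6.2324/(1+0.1585)^4 + 7.6608/(1+0.1585)^5 + 9.4167/(1+0.1585)^6 + 97.0148/(1+0.1585)^6 = 60.3864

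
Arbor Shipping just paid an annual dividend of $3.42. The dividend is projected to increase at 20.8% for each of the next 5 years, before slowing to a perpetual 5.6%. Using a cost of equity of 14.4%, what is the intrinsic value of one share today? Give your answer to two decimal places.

$74.07

Two-stage DDM. Project D₁…D_5 at 0.208, terminal growth 0.056, discount at r = 0.144.
D_1 = 4.1314
D_2 = 4.9907
D_3 = 6.0287
D_4 = 7.2827
D_5 = 8.7975
Terminal value at t=5: TV = D_6/(r−g) = 9.2902/(0.144−0.056) = 105.5704
P₀ = 4.1314/(1+0.144)^1 + 4.9907/(1+0.144)^2 + 6.0287/(1+0.144)^3 + 7.2827/(1+0.144)^4 + 8.7975/(1+0.144)^5 + 105.5704/(1+0.144)^5 = 74.0712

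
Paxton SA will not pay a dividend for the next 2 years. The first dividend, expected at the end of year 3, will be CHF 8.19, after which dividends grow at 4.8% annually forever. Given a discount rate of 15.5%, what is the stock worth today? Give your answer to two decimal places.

Deferred-dividend DDM. At t=2 the remaining stream is a growing perpetuity with first payment D_3 = 8.19.
V_2 = D_3/(r−g) = 8.19/(0.155−0.048) = 76.5421
P₀ = V_2/(1+r)^2 = 76.5421/(1+0.155)^2 = 57.3768

CHF 57.38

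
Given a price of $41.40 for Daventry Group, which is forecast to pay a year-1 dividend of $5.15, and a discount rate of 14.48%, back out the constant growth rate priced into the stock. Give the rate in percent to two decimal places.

2.04%

From P₀ = D₁/(r − g), the implied growth is g = r − D₁/P₀.
g = 0.1448 − 5.15/41.40 = 0.1448 − 0.12440 = 0.02040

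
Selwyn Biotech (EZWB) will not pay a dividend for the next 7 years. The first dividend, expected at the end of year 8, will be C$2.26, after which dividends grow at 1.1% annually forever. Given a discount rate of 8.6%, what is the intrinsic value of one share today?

Deferred-dividend DDM. At t=7 the remaining stream is a growing perpetuity with first payment D_8 = 2.26.
V_7 = D_8/(r−g) = 2.26/(0.086−0.011) = 30.1333
P₀ = V_7/(1+r)^7 = 30.1333/(1+0.086)^7 = 16.9137

C$16.91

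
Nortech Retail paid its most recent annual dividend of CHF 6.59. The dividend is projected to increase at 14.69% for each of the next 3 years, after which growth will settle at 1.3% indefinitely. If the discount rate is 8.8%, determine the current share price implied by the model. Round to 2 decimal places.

Two-stage DDM. Project D₁…D_3 at 0.1469, terminal growth 0.013, discount at r = 0.088.
D_1 = 7.5581
D_2 = 8.6684
D_3 = 9.9417
Terminal value at t=3: TV = D_4/(r−g) = 10.0710/(0.088−0.013) = 134.2797
P₀ = 7.5581/(1+0.088)^1 + 8.6684/(1+0.088)^2 + 9.9417/(1+0.088)^3 + 134.2797/(1+0.088)^3 = 126.2502

CHF 126.25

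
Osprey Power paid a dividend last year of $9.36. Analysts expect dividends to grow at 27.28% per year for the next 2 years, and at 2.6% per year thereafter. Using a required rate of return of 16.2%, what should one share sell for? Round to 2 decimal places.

Two-stage DDM. Project D₁…D_2 at 0.2728, terminal growth 0.026, discount at r = 0.162.
D_1 = 11.9134
D_2 = 15.1634
Terminal value at t=2: TV = D_3/(r−g) = 15.5576/(0.162−0.026) = 114.3944
P₀ = 11.9134/(1+0.162)^1 + 15.1634/(1+0.162)^2 + 114.3944/(1+0.162)^2 = 106.2039

$106.20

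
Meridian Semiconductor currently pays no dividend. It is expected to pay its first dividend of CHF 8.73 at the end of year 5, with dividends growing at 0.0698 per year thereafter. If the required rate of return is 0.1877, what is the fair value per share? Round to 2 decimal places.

CHF 37.21

Deferred-dividend DDM. At t=4 the remaining stream is a growing perpetuity with first payment D_5 = 8.73.
V_4 = D_5/(r−g) = 8.73/(0.1877−0.0698) = 74.0458
P₀ = V_4/(1+r)^4 = 74.0458/(1+0.1877)^4 = 37.2112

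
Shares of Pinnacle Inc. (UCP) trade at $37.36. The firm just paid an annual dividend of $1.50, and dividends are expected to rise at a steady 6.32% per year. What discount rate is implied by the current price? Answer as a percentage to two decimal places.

10.59%

Rearranging the constant-growth DDM: r = D₁/P₀ + g.
D₁ = 1.50 × (1 + 0.0632) = 1.5948.
r = 1.5948 / 37.36 + 0.0632 = 0.04269 + 0.0632 = 0.10589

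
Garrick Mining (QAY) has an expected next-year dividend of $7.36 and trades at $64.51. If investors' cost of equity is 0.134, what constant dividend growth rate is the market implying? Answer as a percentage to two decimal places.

From P₀ = D₁/(r − g), the implied growth is g = r − D₁/P₀.
g = 0.134 − 7.36/64.51 = 0.134 − 0.11409 = 0.01991

1.99%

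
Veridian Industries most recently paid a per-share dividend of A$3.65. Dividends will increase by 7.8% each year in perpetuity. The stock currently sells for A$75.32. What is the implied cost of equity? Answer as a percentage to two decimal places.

13.02%

Rearranging the constant-growth DDM: r = D₁/P₀ + g.
D₁ = 3.65 × (1 + 0.078) = 3.9347.
r = 3.9347 / 75.32 + 0.078 = 0.05224 + 0.078 = 0.13024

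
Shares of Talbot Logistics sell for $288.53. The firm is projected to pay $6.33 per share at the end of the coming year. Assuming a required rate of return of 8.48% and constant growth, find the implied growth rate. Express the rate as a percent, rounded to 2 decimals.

From P₀ = D₁/(r − g), the implied growth is g = r − D₁/P₀.
g = 0.0848 − 6.33/288.53 = 0.0848 − 0.02194 = 0.06286

6.29%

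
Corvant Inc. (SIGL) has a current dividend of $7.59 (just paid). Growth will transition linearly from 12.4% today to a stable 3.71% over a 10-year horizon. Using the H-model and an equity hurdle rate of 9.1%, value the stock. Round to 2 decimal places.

H-model: P₀ = D₀[(1+g_L) + H(g_S−g_L)]/(r−g_L), with H = 10/2 = 5.
P₀ = 7.59 × [(1+0.0371) + 5×(0.124−0.0371)] / (0.091−0.0371)
   = 7.59 × 1.4716 / 0.0539 = 207.2253

$207.23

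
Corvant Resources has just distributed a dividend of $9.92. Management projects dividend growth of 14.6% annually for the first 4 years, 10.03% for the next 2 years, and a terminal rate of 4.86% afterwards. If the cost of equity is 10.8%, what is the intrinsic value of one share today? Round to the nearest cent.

$263.30

Three-stage DDM. Project D₁…D_6; terminal Gordon value at t=6 with g = 0.0486; discount at r = 0.108.
D_1 = 11.3683
D_2 = 13.0281
D_3 = 14.9302
D_4 = 17.1100
D_5 = 18.8261
D_6 = 20.7144
TV_6 = 21.7211/(0.108−0.0486) = 365.6754
P₀ = Σ Dₜ/(1+r)ᵗ + TV_6/(1+r)^6 = 263.3017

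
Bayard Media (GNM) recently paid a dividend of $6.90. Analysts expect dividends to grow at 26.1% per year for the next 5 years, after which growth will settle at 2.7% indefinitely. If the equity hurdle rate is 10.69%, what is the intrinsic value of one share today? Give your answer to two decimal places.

$222.06

Two-stage DDM. Project D₁…D_5 at 0.261, terminal growth 0.027, discount at r = 0.1069.
D_1 = 8.7009
D_2 = 10.9718
D_3 = 13.8355
D_4 = 17.4465
D_5 = 22.0001
Terminal value at t=5: TV = D_6/(r−g) = 22.5941/(0.1069−0.027) = 282.7797
P₀ = 8.7009/(1+0.1069)^1 + 10.9718/(1+0.1069)^2 + 13.8355/(1+0.1069)^3 + 17.4465/(1+0.1069)^4 + 22.0001/(1+0.1069)^5 + 282.7797/(1+0.1069)^5 = 222.0580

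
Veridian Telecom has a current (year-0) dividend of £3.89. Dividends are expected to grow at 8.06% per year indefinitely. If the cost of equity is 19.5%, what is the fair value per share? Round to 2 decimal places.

Gordon growth model: P₀ = D₁/(r − g). D₁ = 3.89 × (1 + 0.0806) = 4.2035.
P₀ = 4.2035 / (0.195 − 0.0806) = 4.2035 / 0.1144 = 36.7442

£36.74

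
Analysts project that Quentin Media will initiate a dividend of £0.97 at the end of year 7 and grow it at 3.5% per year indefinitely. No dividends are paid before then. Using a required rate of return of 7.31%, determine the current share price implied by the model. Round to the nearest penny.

Deferred-dividend DDM. At t=6 the remaining stream is a growing perpetuity with first payment D_7 = 0.97.
V_6 = D_7/(r−g) = 0.97/(0.0731−0.035) = 25.4593
P₀ = V_6/(1+r)^6 = 25.4593/(1+0.0731)^6 = 16.6727

£16.67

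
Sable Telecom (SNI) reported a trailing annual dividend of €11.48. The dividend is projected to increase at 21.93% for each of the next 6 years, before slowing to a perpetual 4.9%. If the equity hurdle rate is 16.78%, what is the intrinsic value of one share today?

Two-stage DDM. Project D₁…D_6 at 0.2193, terminal growth 0.049, discount at r = 0.1678.
D_1 = 13.9976
D_2 = 17.0672
D_3 = 20.8101
D_4 = 25.3737
D_5 = 30.9382
D_6 = 37.7229
Terminal value at t=6: TV = D_7/(r−g) = 39.5713/(0.1678−0.049) = 333.0921
P₀ = 13.9976/(1+0.1678)^1 + 17.0672/(1+0.1678)^2 + 20.8101/(1+0.1678)^3 + 25.3737/(1+0.1678)^4 + 30.9382/(1+0.1678)^5 + 37.7229/(1+0.1678)^6 + 333.0921/(1+0.1678)^6 = 211.6553

€211.66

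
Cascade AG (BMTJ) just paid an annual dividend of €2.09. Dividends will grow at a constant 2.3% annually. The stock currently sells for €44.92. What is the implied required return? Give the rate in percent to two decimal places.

Rearranging the constant-growth DDM: r = D₁/P₀ + g.
D₁ = 2.09 × (1 + 0.023) = 2.1381.
r = 2.1381 / 44.92 + 0.023 = 0.04760 + 0.023 = 0.07060

7.06%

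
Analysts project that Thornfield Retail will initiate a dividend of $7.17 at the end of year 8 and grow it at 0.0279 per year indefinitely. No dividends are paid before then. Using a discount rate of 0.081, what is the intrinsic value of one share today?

$78.28

Deferred-dividend DDM. At t=7 the remaining stream is a growing perpetuity with first payment D_8 = 7.17.
V_7 = D_8/(r−g) = 7.17/(0.081−0.0279) = 135.0282
P₀ = V_7/(1+r)^7 = 135.0282/(1+0.081)^7 = 78.2789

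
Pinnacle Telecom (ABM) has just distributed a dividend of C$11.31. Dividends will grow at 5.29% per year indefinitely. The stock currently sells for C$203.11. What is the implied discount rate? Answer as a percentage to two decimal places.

11.15%

Rearranging the constant-growth DDM: r = D₁/P₀ + g.
D₁ = 11.31 × (1 + 0.0529) = 11.9083.
r = 11.9083 / 203.11 + 0.0529 = 0.05863 + 0.0529 = 0.11153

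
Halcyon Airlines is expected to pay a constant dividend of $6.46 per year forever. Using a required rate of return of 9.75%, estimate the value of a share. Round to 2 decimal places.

$66.26

Zero-growth DDM (perpetuity): P₀ = D/r = 6.46 / 0.0975 = 66.2564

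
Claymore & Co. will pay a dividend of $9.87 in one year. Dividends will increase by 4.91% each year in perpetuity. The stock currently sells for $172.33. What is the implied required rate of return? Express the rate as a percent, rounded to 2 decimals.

10.64%

Rearranging the constant-growth DDM: r = D₁/P₀ + g.
r = 9.8700 / 172.33 + 0.0491 = 0.05727 + 0.0491 = 0.10637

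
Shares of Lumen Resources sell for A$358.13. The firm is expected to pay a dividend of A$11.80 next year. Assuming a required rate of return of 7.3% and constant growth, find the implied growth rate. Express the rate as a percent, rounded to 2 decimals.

4.01%

From P₀ = D₁/(r − g), the implied growth is g = r − D₁/P₀.
g = 0.073 − 11.80/358.13 = 0.073 − 0.03295 = 0.04005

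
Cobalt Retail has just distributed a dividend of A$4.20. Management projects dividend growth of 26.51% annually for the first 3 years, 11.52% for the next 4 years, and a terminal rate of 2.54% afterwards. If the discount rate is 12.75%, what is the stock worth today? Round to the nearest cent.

Three-stage DDM. Project D₁…D_7; terminal Gordon value at t=7 with g = 0.0254; discount at r = 0.1275.
D_1 = 5.3134
D_2 = 6.7220
D_3 = 8.5040
D_4 = 9.4837
D_5 = 10.5762
D_6 = 11.7946
D_7 = 13.1533
TV_7 = 13.4874/(0.1275−0.0254) = 132.0999
P₀ = Σ Dₜ/(1+r)ᵗ + TV_7/(1+r)^7 = 96.0528

A$96.05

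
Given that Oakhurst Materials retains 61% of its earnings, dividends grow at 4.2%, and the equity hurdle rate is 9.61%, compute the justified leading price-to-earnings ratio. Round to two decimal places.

Payout ratio b = 1 − 0.61 = 0.39.
Justified leading P/E = b/(r−g) = 0.39/(0.0961−0.042) = 7.2089

7.21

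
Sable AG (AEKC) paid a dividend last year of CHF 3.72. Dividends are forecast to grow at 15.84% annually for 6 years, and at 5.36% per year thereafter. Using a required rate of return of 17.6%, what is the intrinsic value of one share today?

Two-stage DDM. Project D₁…D_6 at 0.1584, terminal growth 0.0536, discount at r = 0.176.
D_1 = 4.3092
D_2 = 4.9918
D_3 = 5.7825
D_4 = 6.6985
D_5 = 7.7595
D_6 = 8.9886
Terminal value at t=6: TV = D_7/(r−g) = 9.4704/(0.176−0.0536) = 77.3728
P₀ = 4.3092/(1+0.176)^1 + 4.9918/(1+0.176)^2 + 5.7825/(1+0.176)^3 + 6.6985/(1+0.176)^4 + 7.7595/(1+0.176)^5 + 8.9886/(1+0.176)^6 + 77.3728/(1+0.176)^6 = 50.4309

CHF 50.43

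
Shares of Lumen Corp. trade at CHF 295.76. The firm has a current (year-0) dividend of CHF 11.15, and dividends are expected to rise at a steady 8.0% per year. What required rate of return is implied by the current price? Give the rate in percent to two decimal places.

12.07%

Rearranging the constant-growth DDM: r = D₁/P₀ + g.
D₁ = 11.15 × (1 + 0.08) = 12.0420.
r = 12.0420 / 295.76 + 0.08 = 0.04072 + 0.08 = 0.12072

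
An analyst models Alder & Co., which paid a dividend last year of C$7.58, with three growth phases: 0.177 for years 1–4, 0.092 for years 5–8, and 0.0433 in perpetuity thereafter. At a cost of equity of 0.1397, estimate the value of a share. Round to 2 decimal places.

C$142.56

Three-stage DDM. Project D₁…D_8; terminal Gordon value at t=8 with g = 0.0433; discount at r = 0.1397.
D_1 = 8.9217
D_2 = 10.5008
D_3 = 12.3594
D_4 = 14.5471
D_5 = 15.8854
D_6 = 17.3468
D_7 = 18.9427
D_8 = 20.6855
TV_8 = 21.5812/(0.1397−0.0433) = 223.8710
P₀ = Σ Dₜ/(1+r)ᵗ + TV_8/(1+r)^8 = 142.5564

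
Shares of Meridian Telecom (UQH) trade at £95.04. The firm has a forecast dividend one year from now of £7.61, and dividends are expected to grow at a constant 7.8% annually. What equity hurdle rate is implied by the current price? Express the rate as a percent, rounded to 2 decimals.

Rearranging the constant-growth DDM: r = D₁/P₀ + g.
r = 7.6100 / 95.04 + 0.078 = 0.08007 + 0.078 = 0.15807

15.81%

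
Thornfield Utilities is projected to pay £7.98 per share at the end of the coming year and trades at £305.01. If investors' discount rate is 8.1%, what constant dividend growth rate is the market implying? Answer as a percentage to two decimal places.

From P₀ = D₁/(r − g), the implied growth is g = r − D₁/P₀.
g = 0.081 − 7.98/305.01 = 0.081 − 0.02616 = 0.05484

5.48%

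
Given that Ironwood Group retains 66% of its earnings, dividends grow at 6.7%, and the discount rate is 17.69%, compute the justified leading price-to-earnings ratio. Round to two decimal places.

Payout ratio b = 1 − 0.66 = 0.34.
Justified leading P/E = b/(r−g) = 0.34/(0.1769−0.067) = 3.0937

3.09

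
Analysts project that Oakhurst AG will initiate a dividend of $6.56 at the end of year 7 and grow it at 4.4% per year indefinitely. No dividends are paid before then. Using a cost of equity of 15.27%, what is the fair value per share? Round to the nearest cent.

$25.73

Deferred-dividend DDM. At t=6 the remaining stream is a growing perpetuity with first payment D_7 = 6.56.
V_6 = D_7/(r−g) = 6.56/(0.1527−0.044) = 60.3496
P₀ = V_6/(1+r)^6 = 60.3496/(1+0.1527)^6 = 25.7263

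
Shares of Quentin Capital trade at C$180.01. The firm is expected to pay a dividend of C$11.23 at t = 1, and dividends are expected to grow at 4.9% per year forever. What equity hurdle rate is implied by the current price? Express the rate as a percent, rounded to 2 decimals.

Rearranging the constant-growth DDM: r = D₁/P₀ + g.
r = 11.2300 / 180.01 + 0.049 = 0.06239 + 0.049 = 0.11139

11.14%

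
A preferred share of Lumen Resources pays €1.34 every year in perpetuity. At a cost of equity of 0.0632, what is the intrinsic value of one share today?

€21.20

Zero-growth DDM (perpetuity): P₀ = D/r = 1.34 / 0.0632 = 21.2025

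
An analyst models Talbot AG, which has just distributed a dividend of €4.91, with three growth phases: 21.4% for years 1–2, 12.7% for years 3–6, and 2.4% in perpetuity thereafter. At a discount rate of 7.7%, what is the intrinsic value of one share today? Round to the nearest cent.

Three-stage DDM. Project D₁…D_6; terminal Gordon value at t=6 with g = 0.024; discount at r = 0.077.
D_1 = 5.9607
D_2 = 7.2363
D_3 = 8.1554
D_4 = 9.1911
D_5 = 10.3584
D_6 = 11.6739
TV_6 = 11.9540/(0.077−0.024) = 225.5478
P₀ = Σ Dₜ/(1+r)ᵗ + TV_6/(1+r)^6 = 184.2870

€184.29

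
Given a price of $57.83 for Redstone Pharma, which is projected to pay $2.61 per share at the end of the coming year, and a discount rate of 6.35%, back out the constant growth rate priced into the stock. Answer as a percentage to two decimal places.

1.84%

From P₀ = D₁/(r − g), the implied growth is g = r − D₁/P₀.
g = 0.0635 − 2.61/57.83 = 0.0635 − 0.04513 = 0.01837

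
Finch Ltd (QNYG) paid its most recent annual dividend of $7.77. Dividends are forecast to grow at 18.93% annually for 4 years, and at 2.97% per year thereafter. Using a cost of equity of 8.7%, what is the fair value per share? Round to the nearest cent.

Two-stage DDM. Project D₁…D_4 at 0.1893, terminal growth 0.0297, discount at r = 0.087.
D_1 = 9.2409
D_2 = 10.9902
D_3 = 13.0706
D_4 = 15.5449
Terminal value at t=4: TV = D_5/(r−g) = 16.0065/(0.087−0.0297) = 279.3462
P₀ = 9.2409/(1+0.087)^1 + 10.9902/(1+0.087)^2 + 13.0706/(1+0.087)^3 + 15.5449/(1+0.087)^4 + 279.3462/(1+0.087)^4 = 239.2034

$239.20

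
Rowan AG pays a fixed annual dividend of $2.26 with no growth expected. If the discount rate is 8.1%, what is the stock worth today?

Zero-growth DDM (perpetuity): P₀ = D/r = 2.26 / 0.081 = 27.9012

$27.90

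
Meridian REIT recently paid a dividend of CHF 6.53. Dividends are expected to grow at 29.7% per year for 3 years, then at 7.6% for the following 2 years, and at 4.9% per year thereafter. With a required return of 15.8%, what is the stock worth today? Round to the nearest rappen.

CHF 117.36

Three-stage DDM. Project D₁…D_5; terminal Gordon value at t=5 with g = 0.049; discount at r = 0.158.
D_1 = 8.4694
D_2 = 10.9848
D_3 = 14.2473
D_4 = 15.3301
D_5 = 16.4952
TV_5 = 17.3035/(0.158−0.049) = 158.7474
P₀ = Σ Dₜ/(1+r)ᵗ + TV_5/(1+r)^5 = 117.3642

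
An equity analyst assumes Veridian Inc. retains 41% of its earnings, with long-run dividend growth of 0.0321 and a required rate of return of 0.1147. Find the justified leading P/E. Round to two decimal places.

7.14

Payout ratio b = 1 − 0.41 = 0.59.
Justified leading P/E = b/(r−g) = 0.59/(0.1147−0.0321) = 7.1429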